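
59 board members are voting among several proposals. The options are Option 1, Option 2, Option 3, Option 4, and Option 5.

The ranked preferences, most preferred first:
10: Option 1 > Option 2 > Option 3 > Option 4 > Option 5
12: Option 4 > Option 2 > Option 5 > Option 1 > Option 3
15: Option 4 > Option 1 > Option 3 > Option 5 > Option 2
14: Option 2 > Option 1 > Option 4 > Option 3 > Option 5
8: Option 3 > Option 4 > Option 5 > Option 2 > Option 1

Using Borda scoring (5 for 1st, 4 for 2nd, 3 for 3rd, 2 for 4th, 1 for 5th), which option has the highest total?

Option 4

Option 1: 10×5 + 12×2 + 15×4 + 14×4 + 8×1 = 198
Option 2: 10×4 + 12×4 + 15×1 + 14×5 + 8×2 = 189
Option 3: 10×3 + 12×1 + 15×3 + 14×2 + 8×5 = 155
Option 4: 10×2 + 12×5 + 15×5 + 14×3 + 8×4 = 229
Option 5: 10×1 + 12×3 + 15×2 + 14×1 + 8×3 = 114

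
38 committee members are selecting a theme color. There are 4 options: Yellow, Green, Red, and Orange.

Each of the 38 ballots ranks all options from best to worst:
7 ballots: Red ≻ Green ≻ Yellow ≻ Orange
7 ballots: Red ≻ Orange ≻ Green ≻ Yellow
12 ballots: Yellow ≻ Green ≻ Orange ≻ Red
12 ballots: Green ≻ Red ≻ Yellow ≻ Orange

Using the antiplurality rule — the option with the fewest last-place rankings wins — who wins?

Last-place votes: Yellow 7, Green 0, Red 12, Orange 19.

Green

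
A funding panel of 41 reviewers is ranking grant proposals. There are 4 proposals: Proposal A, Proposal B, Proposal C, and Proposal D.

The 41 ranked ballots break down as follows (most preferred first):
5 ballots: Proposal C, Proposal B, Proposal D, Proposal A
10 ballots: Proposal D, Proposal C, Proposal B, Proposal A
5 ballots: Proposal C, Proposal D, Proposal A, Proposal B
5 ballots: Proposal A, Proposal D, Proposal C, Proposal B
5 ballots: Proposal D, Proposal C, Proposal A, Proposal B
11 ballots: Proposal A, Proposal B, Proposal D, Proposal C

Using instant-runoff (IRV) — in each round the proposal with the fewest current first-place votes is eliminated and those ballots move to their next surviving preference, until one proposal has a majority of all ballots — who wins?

Round 1: Proposal A 16, Proposal B 0, Proposal C 10, Proposal D 15. Proposal B eliminated.
Round 2: Proposal A 16, Proposal C 10, Proposal D 15. Proposal C eliminated.
Round 3: Proposal A 16, Proposal D 25. Proposal D has a majority (≥21).

Proposal D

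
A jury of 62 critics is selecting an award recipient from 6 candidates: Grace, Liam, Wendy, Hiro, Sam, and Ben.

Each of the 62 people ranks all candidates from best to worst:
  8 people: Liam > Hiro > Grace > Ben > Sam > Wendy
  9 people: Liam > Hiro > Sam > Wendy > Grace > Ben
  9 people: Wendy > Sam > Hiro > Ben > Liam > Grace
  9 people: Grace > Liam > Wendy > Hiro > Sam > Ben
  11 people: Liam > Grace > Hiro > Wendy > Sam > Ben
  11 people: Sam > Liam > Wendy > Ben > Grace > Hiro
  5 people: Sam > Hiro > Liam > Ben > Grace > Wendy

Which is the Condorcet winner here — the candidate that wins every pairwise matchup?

Liam

Liam vs Grace: 53–9
Liam vs Wendy: 53–9
Liam vs Hiro: 48–14
Liam vs Sam: 37–25
Liam vs Ben: 53–9
Liam beats every other candidate.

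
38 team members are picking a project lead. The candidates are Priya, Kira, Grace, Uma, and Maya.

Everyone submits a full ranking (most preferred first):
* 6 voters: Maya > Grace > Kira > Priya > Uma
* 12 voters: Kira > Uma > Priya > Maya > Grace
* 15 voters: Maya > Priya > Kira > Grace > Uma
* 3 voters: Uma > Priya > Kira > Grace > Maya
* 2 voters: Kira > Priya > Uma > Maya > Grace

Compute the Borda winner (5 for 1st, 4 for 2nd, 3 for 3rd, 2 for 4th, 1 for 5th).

Kira

Priya: 6×2 + 12×3 + 15×4 + 3×4 + 2×4 = 128
Kira: 6×3 + 12×5 + 15×3 + 3×3 + 2×5 = 142
Grace: 6×4 + 12×1 + 15×2 + 3×2 + 2×1 = 74
Uma: 6×1 + 12×4 + 15×1 + 3×5 + 2×3 = 90
Maya: 6×5 + 12×2 + 15×5 + 3×1 + 2×2 = 136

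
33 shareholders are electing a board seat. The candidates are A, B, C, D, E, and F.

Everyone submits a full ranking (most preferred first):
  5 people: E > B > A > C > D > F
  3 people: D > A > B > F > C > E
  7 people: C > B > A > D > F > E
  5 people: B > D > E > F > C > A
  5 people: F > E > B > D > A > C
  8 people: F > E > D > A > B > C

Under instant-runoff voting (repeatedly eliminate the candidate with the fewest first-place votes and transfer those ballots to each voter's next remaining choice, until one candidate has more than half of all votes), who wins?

Round 1: A 0, B 5, C 7, D 3, E 5, F 13. A eliminated.
Round 2: B 5, C 7, D 3, E 5, F 13. D eliminated.
Round 3: B 8, C 7, E 5, F 13. E eliminated.
Round 4: B 13, C 7, F 13. C eliminated.
Round 5: B 20, F 13. B has a majority (≥17).

B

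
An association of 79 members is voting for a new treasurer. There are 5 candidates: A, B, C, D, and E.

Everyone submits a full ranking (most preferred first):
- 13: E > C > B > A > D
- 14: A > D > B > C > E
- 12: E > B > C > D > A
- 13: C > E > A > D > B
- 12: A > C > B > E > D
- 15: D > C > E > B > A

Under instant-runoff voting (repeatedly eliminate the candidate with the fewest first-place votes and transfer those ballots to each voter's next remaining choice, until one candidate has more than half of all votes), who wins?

E

Round 1: A 26, B 0, C 13, D 15, E 25. B eliminated.
Round 2: A 26, C 13, D 15, E 25. C eliminated.
Round 3: A 26, D 15, E 38. D eliminated.
Round 4: A 26, E 53. E has a majority (≥40).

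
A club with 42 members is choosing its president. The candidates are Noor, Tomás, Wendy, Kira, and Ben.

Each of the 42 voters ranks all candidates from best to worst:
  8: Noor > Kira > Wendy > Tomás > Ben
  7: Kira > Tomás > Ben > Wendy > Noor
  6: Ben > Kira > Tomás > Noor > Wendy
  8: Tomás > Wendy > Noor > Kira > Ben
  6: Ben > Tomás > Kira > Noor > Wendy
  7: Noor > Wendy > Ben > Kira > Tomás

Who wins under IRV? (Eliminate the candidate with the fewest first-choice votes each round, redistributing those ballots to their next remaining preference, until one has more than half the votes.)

Tomás

Round 1: Noor 15, Tomás 8, Wendy 0, Kira 7, Ben 12. Wendy eliminated.
Round 2: Noor 15, Tomás 8, Kira 7, Ben 12. Kira eliminated.
Round 3: Noor 15, Tomás 15, Ben 12. Ben eliminated.
Round 4: Noor 15, Tomás 27. Tomás has a majority (≥22).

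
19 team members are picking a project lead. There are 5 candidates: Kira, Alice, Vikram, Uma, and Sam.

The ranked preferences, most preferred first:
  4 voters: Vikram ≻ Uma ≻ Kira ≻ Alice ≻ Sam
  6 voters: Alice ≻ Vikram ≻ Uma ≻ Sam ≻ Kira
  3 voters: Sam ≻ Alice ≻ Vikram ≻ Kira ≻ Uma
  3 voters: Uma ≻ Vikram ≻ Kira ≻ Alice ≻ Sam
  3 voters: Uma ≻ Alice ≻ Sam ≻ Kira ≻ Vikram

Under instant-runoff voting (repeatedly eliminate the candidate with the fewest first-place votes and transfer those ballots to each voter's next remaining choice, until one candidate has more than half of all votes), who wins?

Round 1: Kira 0, Alice 6, Vikram 4, Uma 6, Sam 3. Kira eliminated.
Round 2: Alice 6, Vikram 4, Uma 6, Sam 3. Sam eliminated.
Round 3: Alice 9, Vikram 4, Uma 6. Vikram eliminated.
Round 4: Alice 9, Uma 10. Uma has a majority (≥10).

Uma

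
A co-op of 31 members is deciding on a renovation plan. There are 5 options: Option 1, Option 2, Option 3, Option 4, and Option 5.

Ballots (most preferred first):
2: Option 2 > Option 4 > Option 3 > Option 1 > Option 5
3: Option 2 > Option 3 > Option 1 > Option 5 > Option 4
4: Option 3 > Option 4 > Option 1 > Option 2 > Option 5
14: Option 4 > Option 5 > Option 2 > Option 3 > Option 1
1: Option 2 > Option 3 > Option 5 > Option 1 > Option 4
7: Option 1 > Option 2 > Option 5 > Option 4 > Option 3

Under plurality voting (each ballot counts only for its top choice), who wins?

First-place votes: Option 1 7, Option 2 6, Option 3 4, Option 4 14, Option 5 0.

Option 4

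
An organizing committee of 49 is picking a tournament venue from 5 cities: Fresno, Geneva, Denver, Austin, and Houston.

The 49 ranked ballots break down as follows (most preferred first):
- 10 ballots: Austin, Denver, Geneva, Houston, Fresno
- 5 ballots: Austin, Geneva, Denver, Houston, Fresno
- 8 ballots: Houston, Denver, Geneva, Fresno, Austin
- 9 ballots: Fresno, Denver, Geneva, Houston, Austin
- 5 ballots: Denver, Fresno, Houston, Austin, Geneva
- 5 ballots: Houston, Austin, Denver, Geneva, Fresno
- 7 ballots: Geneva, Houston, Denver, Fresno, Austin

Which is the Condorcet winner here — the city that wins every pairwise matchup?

Denver

Denver vs Fresno: 40–9
Denver vs Geneva: 37–12
Denver vs Austin: 29–20
Denver vs Houston: 29–20
Denver beats every other city.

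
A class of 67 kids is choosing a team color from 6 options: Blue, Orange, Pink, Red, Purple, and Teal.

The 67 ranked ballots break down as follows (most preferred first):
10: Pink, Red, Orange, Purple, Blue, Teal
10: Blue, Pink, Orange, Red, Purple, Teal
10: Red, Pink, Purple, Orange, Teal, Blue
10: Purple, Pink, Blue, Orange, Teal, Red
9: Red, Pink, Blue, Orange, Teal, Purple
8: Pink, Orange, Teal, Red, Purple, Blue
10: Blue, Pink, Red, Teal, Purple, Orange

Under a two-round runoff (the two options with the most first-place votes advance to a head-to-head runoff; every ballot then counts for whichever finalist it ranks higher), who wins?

Red

Round 1 first-place votes: Blue 20, Orange 0, Pink 18, Red 19, Purple 10, Teal 0. Blue and Red advance.
Runoff: Blue is ranked above Red on 30 ballots, Red above Blue on 37.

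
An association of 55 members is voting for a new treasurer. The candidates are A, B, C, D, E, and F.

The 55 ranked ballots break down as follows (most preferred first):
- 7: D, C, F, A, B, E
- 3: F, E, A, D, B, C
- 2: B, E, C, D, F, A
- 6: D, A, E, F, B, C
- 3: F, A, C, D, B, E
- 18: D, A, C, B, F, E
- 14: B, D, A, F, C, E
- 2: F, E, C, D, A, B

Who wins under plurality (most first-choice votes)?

D

First-place votes: A 0, B 16, C 0, D 31, E 0, F 8.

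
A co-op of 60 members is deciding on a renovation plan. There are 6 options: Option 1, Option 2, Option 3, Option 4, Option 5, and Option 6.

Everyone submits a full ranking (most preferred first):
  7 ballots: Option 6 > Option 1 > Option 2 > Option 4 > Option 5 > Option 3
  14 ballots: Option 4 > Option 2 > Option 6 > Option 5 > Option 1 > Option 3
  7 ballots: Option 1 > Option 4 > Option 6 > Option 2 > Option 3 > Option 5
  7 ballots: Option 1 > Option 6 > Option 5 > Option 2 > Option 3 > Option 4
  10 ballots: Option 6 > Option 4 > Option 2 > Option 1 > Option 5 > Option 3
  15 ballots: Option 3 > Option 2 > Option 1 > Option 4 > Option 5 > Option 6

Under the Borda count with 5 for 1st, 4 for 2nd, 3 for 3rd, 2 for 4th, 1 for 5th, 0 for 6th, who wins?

Option 2

Option 1: 7×4 + 14×1 + 7×5 + 7×5 + 10×2 + 15×3 = 177
Option 2: 7×3 + 14×4 + 7×2 + 7×2 + 10×3 + 15×4 = 195
Option 3: 7×0 + 14×0 + 7×1 + 7×1 + 10×0 + 15×5 = 89
Option 4: 7×2 + 14×5 + 7×4 + 7×0 + 10×4 + 15×2 = 182
Option 5: 7×1 + 14×2 + 7×0 + 7×3 + 10×1 + 15×1 = 81
Option 6: 7×5 + 14×3 + 7×3 + 7×4 + 10×5 + 15×0 = 176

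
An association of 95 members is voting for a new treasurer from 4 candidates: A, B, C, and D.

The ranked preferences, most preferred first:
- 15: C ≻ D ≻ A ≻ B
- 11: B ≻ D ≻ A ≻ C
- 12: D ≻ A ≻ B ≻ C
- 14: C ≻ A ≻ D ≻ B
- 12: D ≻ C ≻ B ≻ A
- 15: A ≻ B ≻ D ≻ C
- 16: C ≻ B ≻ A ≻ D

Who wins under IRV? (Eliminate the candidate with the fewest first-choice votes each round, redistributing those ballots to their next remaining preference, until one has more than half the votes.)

Round 1: A 15, B 11, C 45, D 24. B eliminated.
Round 2: A 15, C 45, D 35. A eliminated.
Round 3: C 45, D 50. D has a majority (≥48).

D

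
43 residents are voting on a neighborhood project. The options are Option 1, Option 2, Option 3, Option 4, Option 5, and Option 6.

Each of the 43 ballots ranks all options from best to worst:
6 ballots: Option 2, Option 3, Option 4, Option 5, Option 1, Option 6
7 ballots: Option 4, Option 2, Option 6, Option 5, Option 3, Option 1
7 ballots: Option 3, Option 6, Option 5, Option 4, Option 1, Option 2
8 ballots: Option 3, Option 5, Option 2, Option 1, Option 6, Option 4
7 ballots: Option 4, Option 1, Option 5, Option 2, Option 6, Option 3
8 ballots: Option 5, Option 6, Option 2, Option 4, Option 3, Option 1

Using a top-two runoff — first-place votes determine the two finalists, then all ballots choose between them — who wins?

Round 1 first-place votes: Option 1 0, Option 2 6, Option 3 15, Option 4 14, Option 5 8, Option 6 0. Option 3 and Option 4 advance.
Runoff: Option 3 is ranked above Option 4 on 21 ballots, Option 4 above Option 3 on 22.

Option 4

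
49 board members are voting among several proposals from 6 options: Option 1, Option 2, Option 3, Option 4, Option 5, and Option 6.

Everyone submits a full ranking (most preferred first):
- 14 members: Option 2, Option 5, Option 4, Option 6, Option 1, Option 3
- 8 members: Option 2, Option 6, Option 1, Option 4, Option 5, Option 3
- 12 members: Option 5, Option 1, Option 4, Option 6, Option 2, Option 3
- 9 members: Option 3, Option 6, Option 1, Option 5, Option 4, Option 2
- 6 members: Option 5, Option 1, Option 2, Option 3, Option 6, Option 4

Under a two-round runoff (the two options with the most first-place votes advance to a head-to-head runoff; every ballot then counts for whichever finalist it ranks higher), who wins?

Round 1 first-place votes: Option 1 0, Option 2 22, Option 3 9, Option 4 0, Option 5 18, Option 6 0. Option 2 and Option 5 advance.
Runoff: Option 2 is ranked above Option 5 on 22 ballots, Option 5 above Option 2 on 27.

Option 5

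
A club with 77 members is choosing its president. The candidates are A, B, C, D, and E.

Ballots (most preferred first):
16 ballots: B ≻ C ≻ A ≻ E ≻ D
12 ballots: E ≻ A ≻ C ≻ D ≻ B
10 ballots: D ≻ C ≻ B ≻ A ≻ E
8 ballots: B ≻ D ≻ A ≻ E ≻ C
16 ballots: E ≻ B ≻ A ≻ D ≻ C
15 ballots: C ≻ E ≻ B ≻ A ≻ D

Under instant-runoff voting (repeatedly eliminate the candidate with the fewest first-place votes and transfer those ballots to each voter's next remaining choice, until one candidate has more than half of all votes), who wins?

C

Round 1: A 0, B 24, C 15, D 10, E 28. A eliminated.
Round 2: B 24, C 15, D 10, E 28. D eliminated.
Round 3: B 24, C 25, E 28. B eliminated.
Round 4: C 41, E 36. C has a majority (≥39).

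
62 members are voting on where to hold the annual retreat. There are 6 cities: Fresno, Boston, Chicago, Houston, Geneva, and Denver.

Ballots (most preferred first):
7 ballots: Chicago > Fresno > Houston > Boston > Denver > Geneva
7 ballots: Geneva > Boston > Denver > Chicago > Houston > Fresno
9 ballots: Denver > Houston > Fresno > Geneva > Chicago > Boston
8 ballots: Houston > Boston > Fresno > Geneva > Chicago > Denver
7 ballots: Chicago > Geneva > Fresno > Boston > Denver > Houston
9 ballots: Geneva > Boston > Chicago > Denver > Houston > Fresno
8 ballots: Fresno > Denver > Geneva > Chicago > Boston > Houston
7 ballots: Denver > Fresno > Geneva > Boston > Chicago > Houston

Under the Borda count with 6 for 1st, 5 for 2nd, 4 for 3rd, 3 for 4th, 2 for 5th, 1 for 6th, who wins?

Geneva

Fresno: 7×5 + 7×1 + 9×4 + 8×4 + 7×4 + 9×1 + 8×6 + 7×5 = 230
Boston: 7×3 + 7×5 + 9×1 + 8×5 + 7×3 + 9×5 + 8×2 + 7×3 = 208
Chicago: 7×6 + 7×3 + 9×2 + 8×2 + 7×6 + 9×4 + 8×3 + 7×2 = 213
Houston: 7×4 + 7×2 + 9×5 + 8×6 + 7×1 + 9×2 + 8×1 + 7×1 = 175
Geneva: 7×1 + 7×6 + 9×3 + 8×3 + 7×5 + 9×6 + 8×4 + 7×4 = 249
Denver: 7×2 + 7×4 + 9×6 + 8×1 + 7×2 + 9×3 + 8×5 + 7×6 = 227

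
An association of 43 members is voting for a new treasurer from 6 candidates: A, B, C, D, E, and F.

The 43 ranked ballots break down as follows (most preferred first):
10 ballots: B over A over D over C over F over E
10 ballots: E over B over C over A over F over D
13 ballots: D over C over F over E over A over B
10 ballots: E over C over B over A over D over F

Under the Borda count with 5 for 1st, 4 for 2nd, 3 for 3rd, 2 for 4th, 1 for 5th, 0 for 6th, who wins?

A: 10×4 + 10×2 + 13×1 + 10×2 = 93
B: 10×5 + 10×4 + 13×0 + 10×3 = 120
C: 10×2 + 10×3 + 13×4 + 10×4 = 142
D: 10×3 + 10×0 + 13×5 + 10×1 = 105
E: 10×0 + 10×5 + 13×2 + 10×5 = 126
F: 10×1 + 10×1 + 13×3 + 10×0 = 59

C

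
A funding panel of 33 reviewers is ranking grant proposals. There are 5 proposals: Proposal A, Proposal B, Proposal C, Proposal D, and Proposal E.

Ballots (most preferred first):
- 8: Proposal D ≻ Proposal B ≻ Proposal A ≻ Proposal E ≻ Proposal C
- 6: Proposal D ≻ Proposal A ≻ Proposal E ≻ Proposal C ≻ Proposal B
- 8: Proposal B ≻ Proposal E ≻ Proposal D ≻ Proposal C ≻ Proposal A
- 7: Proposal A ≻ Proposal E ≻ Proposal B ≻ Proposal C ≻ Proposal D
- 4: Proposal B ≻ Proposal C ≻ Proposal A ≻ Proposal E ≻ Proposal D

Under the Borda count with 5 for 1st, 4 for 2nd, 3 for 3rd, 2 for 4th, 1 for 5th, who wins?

Proposal A: 8×3 + 6×4 + 8×1 + 7×5 + 4×3 = 103
Proposal B: 8×4 + 6×1 + 8×5 + 7×3 + 4×5 = 119
Proposal C: 8×1 + 6×2 + 8×2 + 7×2 + 4×4 = 66
Proposal D: 8×5 + 6×5 + 8×3 + 7×1 + 4×1 = 105
Proposal E: 8×2 + 6×3 + 8×4 + 7×4 + 4×2 = 102

Proposal B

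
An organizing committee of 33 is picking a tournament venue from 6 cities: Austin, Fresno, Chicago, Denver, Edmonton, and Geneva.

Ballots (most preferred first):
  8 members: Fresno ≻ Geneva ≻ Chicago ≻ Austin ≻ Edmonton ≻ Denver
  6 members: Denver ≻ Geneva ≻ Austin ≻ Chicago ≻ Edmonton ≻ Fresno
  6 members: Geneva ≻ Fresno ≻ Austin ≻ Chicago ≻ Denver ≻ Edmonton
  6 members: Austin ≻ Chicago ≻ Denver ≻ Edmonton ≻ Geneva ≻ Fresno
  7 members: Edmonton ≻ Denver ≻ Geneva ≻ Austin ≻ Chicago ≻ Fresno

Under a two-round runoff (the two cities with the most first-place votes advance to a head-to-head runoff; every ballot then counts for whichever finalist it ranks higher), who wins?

Edmonton

Round 1 first-place votes: Austin 6, Fresno 8, Chicago 0, Denver 6, Edmonton 7, Geneva 6. Fresno and Edmonton advance.
Runoff: Fresno is ranked above Edmonton on 14 ballots, Edmonton above Fresno on 19.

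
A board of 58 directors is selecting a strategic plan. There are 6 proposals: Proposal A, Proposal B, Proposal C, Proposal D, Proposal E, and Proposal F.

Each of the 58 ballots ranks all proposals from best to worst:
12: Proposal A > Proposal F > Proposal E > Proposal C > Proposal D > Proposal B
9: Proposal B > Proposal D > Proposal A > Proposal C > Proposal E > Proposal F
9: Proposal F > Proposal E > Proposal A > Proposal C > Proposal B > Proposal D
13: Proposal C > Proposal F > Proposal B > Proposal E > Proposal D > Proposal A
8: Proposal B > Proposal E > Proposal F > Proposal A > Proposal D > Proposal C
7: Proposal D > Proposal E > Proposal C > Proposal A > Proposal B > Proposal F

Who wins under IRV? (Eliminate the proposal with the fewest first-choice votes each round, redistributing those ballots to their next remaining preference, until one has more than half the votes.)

Round 1: Proposal A 12, Proposal B 17, Proposal C 13, Proposal D 7, Proposal E 0, Proposal F 9. Proposal E eliminated.
Round 2: Proposal A 12, Proposal B 17, Proposal C 13, Proposal D 7, Proposal F 9. Proposal D eliminated.
Round 3: Proposal A 12, Proposal B 17, Proposal C 20, Proposal F 9. Proposal F eliminated.
Round 4: Proposal A 21, Proposal B 17, Proposal C 20. Proposal B eliminated.
Round 5: Proposal A 38, Proposal C 20. Proposal A has a majority (≥30).

Proposal A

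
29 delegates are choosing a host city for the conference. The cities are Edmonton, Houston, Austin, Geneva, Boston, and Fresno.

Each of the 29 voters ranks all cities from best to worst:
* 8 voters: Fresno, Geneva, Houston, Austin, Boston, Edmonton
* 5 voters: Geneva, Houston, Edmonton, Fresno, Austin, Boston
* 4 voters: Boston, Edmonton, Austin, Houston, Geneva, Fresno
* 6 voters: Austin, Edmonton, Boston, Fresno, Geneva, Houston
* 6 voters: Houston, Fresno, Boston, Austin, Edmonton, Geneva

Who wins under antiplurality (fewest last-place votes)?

Austin

Last-place votes: Edmonton 8, Houston 6, Austin 0, Geneva 6, Boston 5, Fresno 4.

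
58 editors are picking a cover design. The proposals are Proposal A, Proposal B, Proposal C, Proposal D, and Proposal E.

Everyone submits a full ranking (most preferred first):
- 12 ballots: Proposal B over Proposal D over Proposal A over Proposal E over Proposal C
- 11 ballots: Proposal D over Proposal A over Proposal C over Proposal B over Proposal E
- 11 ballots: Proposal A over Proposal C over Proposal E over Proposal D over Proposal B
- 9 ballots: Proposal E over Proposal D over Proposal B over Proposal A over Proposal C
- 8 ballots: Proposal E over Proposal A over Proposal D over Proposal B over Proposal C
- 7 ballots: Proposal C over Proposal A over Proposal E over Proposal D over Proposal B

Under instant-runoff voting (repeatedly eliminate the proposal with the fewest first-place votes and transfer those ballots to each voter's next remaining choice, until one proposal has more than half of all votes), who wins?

Proposal A

Round 1: Proposal A 11, Proposal B 12, Proposal C 7, Proposal D 11, Proposal E 17. Proposal C eliminated.
Round 2: Proposal A 18, Proposal B 12, Proposal D 11, Proposal E 17. Proposal D eliminated.
Round 3: Proposal A 29, Proposal B 12, Proposal E 17. Proposal B eliminated.
Round 4: Proposal A 41, Proposal E 17. Proposal A has a majority (≥30).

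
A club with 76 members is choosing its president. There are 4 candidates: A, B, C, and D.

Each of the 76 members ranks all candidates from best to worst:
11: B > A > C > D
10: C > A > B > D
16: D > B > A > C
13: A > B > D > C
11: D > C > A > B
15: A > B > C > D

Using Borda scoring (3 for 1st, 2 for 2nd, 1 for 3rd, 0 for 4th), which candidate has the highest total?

A

A: 11×2 + 10×2 + 16×1 + 13×3 + 11×1 + 15×3 = 153
B: 11×3 + 10×1 + 16×2 + 13×2 + 11×0 + 15×2 = 131
C: 11×1 + 10×3 + 16×0 + 13×0 + 11×2 + 15×1 = 78
D: 11×0 + 10×0 + 16×3 + 13×1 + 11×3 + 15×0 = 94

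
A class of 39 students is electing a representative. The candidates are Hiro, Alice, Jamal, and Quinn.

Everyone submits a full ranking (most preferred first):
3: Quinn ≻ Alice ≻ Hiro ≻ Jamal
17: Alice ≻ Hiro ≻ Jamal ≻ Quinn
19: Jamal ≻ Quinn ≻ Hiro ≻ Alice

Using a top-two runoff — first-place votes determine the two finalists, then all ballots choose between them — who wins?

Round 1 first-place votes: Hiro 0, Alice 17, Jamal 19, Quinn 3. Jamal and Alice advance.
Runoff: Jamal is ranked above Alice on 19 ballots, Alice above Jamal on 20.

Alice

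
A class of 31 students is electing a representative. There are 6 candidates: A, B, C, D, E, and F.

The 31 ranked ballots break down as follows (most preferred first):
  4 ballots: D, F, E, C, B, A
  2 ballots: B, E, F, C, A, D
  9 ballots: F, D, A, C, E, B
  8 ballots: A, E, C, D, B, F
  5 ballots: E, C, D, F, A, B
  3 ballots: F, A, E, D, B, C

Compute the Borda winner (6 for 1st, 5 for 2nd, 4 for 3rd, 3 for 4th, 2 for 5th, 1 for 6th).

A: 4×1 + 2×2 + 9×4 + 8×6 + 5×2 + 3×5 = 117
B: 4×2 + 2×6 + 9×1 + 8×2 + 5×1 + 3×2 = 56
C: 4×3 + 2×3 + 9×3 + 8×4 + 5×5 + 3×1 = 105
D: 4×6 + 2×1 + 9×5 + 8×3 + 5×4 + 3×3 = 124
E: 4×4 + 2×5 + 9×2 + 8×5 + 5×6 + 3×4 = 126
F: 4×5 + 2×4 + 9×6 + 8×1 + 5×3 + 3×6 = 123

E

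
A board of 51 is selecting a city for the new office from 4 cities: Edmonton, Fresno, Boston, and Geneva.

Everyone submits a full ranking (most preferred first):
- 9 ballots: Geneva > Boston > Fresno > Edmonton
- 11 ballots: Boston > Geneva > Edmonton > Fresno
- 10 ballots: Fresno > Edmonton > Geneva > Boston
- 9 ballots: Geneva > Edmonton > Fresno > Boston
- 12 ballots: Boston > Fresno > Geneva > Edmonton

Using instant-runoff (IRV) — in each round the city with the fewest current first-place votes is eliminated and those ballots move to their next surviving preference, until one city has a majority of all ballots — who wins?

Geneva

Round 1: Edmonton 0, Fresno 10, Boston 23, Geneva 18. Edmonton eliminated.
Round 2: Fresno 10, Boston 23, Geneva 18. Fresno eliminated.
Round 3: Boston 23, Geneva 28. Geneva has a majority (≥26).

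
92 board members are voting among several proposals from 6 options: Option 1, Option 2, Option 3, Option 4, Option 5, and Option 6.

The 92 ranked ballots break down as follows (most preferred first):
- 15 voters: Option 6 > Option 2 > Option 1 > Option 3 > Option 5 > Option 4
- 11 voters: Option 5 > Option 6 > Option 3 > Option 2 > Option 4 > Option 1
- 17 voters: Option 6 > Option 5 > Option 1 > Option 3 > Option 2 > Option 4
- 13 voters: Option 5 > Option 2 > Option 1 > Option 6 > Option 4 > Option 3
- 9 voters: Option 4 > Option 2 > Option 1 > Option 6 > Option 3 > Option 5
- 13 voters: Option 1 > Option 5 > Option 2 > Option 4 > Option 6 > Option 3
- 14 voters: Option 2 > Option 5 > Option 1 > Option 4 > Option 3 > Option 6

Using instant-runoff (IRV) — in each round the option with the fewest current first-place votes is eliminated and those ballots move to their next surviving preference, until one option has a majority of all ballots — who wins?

Round 1: Option 1 13, Option 2 14, Option 3 0, Option 4 9, Option 5 24, Option 6 32. Option 3 eliminated.
Round 2: Option 1 13, Option 2 14, Option 4 9, Option 5 24, Option 6 32. Option 4 eliminated.
Round 3: Option 1 13, Option 2 23, Option 5 24, Option 6 32. Option 1 eliminated.
Round 4: Option 2 23, Option 5 37, Option 6 32. Option 2 eliminated.
Round 5: Option 5 51, Option 6 41. Option 5 has a majority (≥47).

Option 5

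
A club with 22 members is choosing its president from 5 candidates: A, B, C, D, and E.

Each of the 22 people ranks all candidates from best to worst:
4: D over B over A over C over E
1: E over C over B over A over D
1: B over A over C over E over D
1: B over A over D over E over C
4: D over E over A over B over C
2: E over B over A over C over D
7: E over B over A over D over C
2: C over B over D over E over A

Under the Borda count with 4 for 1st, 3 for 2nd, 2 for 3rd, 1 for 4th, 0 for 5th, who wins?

B

A: 4×2 + 1×1 + 1×3 + 1×3 + 4×2 + 2×2 + 7×2 + 2×0 = 41
B: 4×3 + 1×2 + 1×4 + 1×4 + 4×1 + 2×3 + 7×3 + 2×3 = 59
C: 4×1 + 1×3 + 1×2 + 1×0 + 4×0 + 2×1 + 7×0 + 2×4 = 19
D: 4×4 + 1×0 + 1×0 + 1×2 + 4×4 + 2×0 + 7×1 + 2×2 = 45
E: 4×0 + 1×4 + 1×1 + 1×1 + 4×3 + 2×4 + 7×4 + 2×1 = 56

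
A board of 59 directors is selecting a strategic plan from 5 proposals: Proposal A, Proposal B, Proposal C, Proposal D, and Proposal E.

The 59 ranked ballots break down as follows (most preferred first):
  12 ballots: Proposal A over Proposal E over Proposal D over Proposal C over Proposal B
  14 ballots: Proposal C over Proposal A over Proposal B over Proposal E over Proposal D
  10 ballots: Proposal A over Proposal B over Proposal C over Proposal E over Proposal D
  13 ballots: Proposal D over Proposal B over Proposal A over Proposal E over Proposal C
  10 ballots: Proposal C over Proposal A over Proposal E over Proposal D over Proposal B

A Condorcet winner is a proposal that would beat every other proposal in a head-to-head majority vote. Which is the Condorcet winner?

Proposal A

Proposal A vs Proposal B: 46–13
Proposal A vs Proposal C: 35–24
Proposal A vs Proposal D: 46–13
Proposal A vs Proposal E: 59–0
Proposal A beats every other proposal.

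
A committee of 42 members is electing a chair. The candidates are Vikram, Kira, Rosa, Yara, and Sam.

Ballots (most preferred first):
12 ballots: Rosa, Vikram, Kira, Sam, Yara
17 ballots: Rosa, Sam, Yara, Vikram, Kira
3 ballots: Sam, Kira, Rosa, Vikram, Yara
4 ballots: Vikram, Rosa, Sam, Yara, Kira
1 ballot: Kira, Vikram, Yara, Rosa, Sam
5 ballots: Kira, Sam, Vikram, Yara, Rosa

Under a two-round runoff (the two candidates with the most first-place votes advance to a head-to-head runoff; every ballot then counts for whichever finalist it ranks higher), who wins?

Round 1 first-place votes: Vikram 4, Kira 6, Rosa 29, Yara 0, Sam 3. Rosa and Kira advance.
Runoff: Rosa is ranked above Kira on 33 ballots, Kira above Rosa on 9.

Rosa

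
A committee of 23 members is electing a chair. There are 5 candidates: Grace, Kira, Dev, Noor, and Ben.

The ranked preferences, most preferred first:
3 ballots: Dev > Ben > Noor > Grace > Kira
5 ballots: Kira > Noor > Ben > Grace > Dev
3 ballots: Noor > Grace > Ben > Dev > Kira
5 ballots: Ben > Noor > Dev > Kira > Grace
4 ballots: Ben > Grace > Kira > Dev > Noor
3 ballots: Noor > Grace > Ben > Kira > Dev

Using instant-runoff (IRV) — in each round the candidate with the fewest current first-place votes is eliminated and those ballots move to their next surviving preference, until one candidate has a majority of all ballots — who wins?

Ben

Round 1: Grace 0, Kira 5, Dev 3, Noor 6, Ben 9. Grace eliminated.
Round 2: Kira 5, Dev 3, Noor 6, Ben 9. Dev eliminated.
Round 3: Kira 5, Noor 6, Ben 12. Ben has a majority (≥12).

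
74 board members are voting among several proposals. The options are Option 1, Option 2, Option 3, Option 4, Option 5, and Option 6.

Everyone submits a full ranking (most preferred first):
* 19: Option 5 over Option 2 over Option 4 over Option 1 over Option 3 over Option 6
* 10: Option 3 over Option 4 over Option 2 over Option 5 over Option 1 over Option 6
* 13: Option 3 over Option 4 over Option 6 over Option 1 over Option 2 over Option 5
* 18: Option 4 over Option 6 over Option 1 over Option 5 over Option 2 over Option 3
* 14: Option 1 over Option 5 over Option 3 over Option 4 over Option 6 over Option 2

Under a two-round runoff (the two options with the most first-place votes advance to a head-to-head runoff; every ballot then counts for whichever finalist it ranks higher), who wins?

Round 1 first-place votes: Option 1 14, Option 2 0, Option 3 23, Option 4 18, Option 5 19, Option 6 0. Option 3 and Option 5 advance.
Runoff: Option 3 is ranked above Option 5 on 23 ballots, Option 5 above Option 3 on 51.

Option 5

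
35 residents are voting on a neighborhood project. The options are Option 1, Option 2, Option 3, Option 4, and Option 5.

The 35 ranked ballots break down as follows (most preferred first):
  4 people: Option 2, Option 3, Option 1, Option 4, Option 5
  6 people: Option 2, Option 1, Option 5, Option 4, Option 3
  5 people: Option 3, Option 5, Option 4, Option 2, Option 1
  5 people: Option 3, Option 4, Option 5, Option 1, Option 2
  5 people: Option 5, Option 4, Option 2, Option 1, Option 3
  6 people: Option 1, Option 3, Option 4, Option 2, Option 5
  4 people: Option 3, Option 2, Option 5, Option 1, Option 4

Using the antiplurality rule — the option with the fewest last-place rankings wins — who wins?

Last-place votes: Option 1 5, Option 2 5, Option 3 11, Option 4 4, Option 5 10.

Option 4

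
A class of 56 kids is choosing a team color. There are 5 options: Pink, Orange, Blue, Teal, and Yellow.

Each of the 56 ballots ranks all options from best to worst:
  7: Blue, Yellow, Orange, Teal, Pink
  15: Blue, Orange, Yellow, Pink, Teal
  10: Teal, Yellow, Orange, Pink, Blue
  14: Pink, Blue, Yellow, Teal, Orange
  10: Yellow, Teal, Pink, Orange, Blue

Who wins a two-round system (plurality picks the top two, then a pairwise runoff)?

Pink

Round 1 first-place votes: Pink 14, Orange 0, Blue 22, Teal 10, Yellow 10. Blue and Pink advance.
Runoff: Blue is ranked above Pink on 22 ballots, Pink above Blue on 34.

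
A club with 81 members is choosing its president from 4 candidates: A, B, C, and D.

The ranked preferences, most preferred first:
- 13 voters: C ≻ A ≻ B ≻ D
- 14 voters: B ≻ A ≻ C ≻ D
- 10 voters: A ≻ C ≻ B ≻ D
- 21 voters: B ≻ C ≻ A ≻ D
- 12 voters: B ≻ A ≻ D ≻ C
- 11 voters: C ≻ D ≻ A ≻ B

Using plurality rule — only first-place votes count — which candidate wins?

B

First-place votes: A 10, B 47, C 24, D 0.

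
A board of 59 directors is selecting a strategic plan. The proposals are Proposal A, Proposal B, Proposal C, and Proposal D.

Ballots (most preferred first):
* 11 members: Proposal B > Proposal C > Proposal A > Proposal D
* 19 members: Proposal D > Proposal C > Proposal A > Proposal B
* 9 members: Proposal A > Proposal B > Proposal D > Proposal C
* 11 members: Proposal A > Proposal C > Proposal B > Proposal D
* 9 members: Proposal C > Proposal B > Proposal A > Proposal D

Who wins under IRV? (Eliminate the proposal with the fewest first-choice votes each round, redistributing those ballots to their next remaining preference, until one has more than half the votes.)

Round 1: Proposal A 20, Proposal B 11, Proposal C 9, Proposal D 19. Proposal C eliminated.
Round 2: Proposal A 20, Proposal B 20, Proposal D 19. Proposal D eliminated.
Round 3: Proposal A 39, Proposal B 20. Proposal A has a majority (≥30).

Proposal A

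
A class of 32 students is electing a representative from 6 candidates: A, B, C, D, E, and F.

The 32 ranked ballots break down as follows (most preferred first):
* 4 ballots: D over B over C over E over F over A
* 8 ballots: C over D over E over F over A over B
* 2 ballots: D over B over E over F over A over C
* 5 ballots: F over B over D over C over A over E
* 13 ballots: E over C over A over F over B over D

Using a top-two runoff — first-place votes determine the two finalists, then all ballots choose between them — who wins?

C

Round 1 first-place votes: A 0, B 0, C 8, D 6, E 13, F 5. E and C advance.
Runoff: E is ranked above C on 15 ballots, C above E on 17.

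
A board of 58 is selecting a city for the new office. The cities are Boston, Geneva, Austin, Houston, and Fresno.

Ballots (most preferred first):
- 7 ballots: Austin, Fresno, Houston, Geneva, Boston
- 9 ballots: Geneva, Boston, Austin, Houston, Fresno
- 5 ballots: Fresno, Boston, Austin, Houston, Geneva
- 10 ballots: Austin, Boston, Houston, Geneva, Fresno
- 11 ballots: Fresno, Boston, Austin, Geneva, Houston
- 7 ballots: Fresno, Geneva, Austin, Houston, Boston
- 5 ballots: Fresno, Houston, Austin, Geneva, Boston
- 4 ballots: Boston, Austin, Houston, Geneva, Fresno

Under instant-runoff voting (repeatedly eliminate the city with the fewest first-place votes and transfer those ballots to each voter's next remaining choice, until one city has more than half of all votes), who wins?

Austin

Round 1: Boston 4, Geneva 9, Austin 17, Houston 0, Fresno 28. Houston eliminated.
Round 2: Boston 4, Geneva 9, Austin 17, Fresno 28. Boston eliminated.
Round 3: Geneva 9, Austin 21, Fresno 28. Geneva eliminated.
Round 4: Austin 30, Fresno 28. Austin has a majority (≥30).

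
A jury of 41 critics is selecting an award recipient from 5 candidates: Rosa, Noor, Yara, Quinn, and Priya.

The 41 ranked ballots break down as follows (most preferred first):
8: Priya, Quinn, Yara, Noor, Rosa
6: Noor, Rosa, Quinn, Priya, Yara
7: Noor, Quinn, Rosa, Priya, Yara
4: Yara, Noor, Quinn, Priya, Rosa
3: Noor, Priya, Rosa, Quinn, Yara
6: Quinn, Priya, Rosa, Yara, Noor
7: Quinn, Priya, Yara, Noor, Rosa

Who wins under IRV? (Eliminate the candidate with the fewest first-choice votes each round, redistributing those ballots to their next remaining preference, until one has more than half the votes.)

Round 1: Rosa 0, Noor 16, Yara 4, Quinn 13, Priya 8. Rosa eliminated.
Round 2: Noor 16, Yara 4, Quinn 13, Priya 8. Yara eliminated.
Round 3: Noor 20, Quinn 13, Priya 8. Priya eliminated.
Round 4: Noor 20, Quinn 21. Quinn has a majority (≥21).

Quinn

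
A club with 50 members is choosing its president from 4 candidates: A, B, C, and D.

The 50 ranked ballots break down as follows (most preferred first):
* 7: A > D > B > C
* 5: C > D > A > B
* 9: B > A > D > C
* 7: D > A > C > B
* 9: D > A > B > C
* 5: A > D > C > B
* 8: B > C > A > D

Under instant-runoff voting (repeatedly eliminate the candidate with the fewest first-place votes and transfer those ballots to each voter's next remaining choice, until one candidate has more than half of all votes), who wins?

Round 1: A 12, B 17, C 5, D 16. C eliminated.
Round 2: A 12, B 17, D 21. A eliminated.
Round 3: B 17, D 33. D has a majority (≥26).

D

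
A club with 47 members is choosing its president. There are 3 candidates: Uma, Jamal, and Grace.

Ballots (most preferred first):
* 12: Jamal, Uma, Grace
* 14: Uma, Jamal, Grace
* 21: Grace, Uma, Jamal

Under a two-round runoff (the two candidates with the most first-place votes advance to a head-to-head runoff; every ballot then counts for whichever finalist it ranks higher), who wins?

Round 1 first-place votes: Uma 14, Jamal 12, Grace 21. Grace and Uma advance.
Runoff: Grace is ranked above Uma on 21 ballots, Uma above Grace on 26.

Uma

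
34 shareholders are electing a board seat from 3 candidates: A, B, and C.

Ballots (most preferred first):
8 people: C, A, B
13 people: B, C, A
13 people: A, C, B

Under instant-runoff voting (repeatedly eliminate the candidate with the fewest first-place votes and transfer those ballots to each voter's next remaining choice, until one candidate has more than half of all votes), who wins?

Round 1: A 13, B 13, C 8. C eliminated.
Round 2: A 21, B 13. A has a majority (≥18).

A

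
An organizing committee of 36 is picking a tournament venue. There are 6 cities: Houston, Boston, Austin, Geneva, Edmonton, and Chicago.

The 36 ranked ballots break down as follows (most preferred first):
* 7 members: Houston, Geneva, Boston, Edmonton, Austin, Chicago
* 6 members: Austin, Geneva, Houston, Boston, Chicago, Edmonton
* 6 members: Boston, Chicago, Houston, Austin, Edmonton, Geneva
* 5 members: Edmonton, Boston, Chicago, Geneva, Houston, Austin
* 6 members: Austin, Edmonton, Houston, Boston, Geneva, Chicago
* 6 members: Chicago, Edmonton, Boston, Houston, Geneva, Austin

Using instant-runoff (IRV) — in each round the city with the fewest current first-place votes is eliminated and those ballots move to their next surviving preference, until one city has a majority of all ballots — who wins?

Boston

Round 1: Houston 7, Boston 6, Austin 12, Geneva 0, Edmonton 5, Chicago 6. Geneva eliminated.
Round 2: Houston 7, Boston 6, Austin 12, Edmonton 5, Chicago 6. Edmonton eliminated.
Round 3: Houston 7, Boston 11, Austin 12, Chicago 6. Chicago eliminated.
Round 4: Houston 7, Boston 17, Austin 12. Houston eliminated.
Round 5: Boston 24, Austin 12. Boston has a majority (≥19).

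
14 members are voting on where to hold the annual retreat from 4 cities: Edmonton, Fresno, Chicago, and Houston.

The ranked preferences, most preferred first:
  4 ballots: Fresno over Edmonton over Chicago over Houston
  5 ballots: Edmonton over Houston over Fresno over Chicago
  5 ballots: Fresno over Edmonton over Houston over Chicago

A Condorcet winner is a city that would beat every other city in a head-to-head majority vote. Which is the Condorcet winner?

Fresno

Fresno vs Edmonton: 9–5
Fresno vs Chicago: 14–0
Fresno vs Houston: 9–5
Fresno beats every other city.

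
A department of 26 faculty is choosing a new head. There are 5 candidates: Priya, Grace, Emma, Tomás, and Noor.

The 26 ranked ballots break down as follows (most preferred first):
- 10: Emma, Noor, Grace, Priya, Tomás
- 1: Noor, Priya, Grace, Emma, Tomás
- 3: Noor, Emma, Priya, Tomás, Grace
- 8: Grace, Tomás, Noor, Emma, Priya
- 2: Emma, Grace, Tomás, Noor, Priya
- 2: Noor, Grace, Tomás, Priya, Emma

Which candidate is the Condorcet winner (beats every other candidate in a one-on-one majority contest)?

Noor vs Priya: 26–0
Noor vs Grace: 16–10
Noor vs Emma: 14–12
Noor vs Tomás: 16–10
Noor beats every other candidate.

Noor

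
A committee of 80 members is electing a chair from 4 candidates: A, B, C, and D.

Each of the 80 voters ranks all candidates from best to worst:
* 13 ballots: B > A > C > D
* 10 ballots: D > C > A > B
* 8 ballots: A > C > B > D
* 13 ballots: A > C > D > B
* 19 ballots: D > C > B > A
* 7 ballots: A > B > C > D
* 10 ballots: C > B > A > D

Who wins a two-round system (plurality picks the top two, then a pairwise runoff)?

Round 1 first-place votes: A 28, B 13, C 10, D 29. D and A advance.
Runoff: D is ranked above A on 29 ballots, A above D on 51.

A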